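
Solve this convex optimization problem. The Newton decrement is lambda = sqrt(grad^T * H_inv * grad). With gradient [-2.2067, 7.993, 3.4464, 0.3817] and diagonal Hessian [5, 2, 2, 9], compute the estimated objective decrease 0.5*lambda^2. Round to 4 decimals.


Step 1: H is diagonal, so H^(-1) * g = [-0.4413, 3.9965, 1.7232, 0.0424].
Step 2: g^T H^(-1) g = sum_i g_i^2 / H_ii
  = (-2.2067)^2/5 + (7.993)^2/2 + (3.4464)^2/2 + (0.3817)^2/9
  = 0.9739 + 31.944 + 5.9388 + 0.0162 = 38.873
Step 3: Objective decrease = 0.5 * g^T H^(-1) g = 19.4365


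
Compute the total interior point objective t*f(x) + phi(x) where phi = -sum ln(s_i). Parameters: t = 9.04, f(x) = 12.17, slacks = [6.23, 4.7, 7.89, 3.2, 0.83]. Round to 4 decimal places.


Step 1: Compute log-barrier.
ln values: [1.8294, 1.5476, 2.0656, 1.1632, -0.1863]
phi = -(1.8294 + 1.5476 + 2.0656 + 1.1632 - 0.1863) = -6.4194
Step 2: Compute augmented objective.
t*f(x) = 9.04*12.17 = 110.0168
Total = 110.0168 - 6.4194 = 103.5974


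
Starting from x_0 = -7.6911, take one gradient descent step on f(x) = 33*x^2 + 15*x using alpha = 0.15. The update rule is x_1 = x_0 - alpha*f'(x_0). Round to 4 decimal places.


We compute the gradient at x_0 and apply the update.
f'(x) = 66*x + 15
f'(-7.6911) = 66*-7.6911 + 15 = -492.6126
x_1 = -7.6911 - 0.15*-492.6126 = 66.2008


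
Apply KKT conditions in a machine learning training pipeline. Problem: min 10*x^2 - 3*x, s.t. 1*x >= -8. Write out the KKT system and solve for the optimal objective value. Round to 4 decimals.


Step 1: Try lambda = 0 (constraint inactive).
Stationarity: 2*10*x - 3 = 0
x* = 3/(2*10) = 0.15
Check constraint: 1*0.15 = 0.15 >= -8 -- satisfied.
Step 2: Compute optimal value.
f(x*) = 10*0.15^2 - 3*0.15 = -0.225


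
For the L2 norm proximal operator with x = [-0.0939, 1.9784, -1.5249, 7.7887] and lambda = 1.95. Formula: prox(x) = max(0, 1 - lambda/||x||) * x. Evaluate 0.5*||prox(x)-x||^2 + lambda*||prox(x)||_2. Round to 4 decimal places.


Step 1: Compute ||x||.
||x|| = 8.18
Step 2: Compute scaling factor.
scale = max(0, 1 - 1.95/8.18) = 0.7616
Step 3: prox(x) = [-0.0715, 1.5068, -1.1614, 5.932]
||prox(x)|| = 6.23
Step 4: Proximal objective.
0.5*||prox-x||^2 = 1.9013
lambda*||prox|| = 12.1485
Total = 14.0497


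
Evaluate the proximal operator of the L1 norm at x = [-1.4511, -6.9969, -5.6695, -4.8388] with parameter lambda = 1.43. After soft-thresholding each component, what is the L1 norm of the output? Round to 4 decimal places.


Soft-thresholding with lambda = 1.43:
prox(-1.4511) = sign(-1.4511)*max(|-1.4511| - 1.43, 0) = -0.0211
prox(-6.9969) = sign(-6.9969)*max(|-6.9969| - 1.43, 0) = -5.5669
prox(-5.6695) = sign(-5.6695)*max(|-5.6695| - 1.43, 0) = -4.2395
prox(-4.8388) = sign(-4.8388)*max(|-4.8388| - 1.43, 0) = -3.4088
prox(x) = [-0.0211, -5.5669, -4.2395, -3.4088]
||prox(x)||_1 = 0.0211 + 5.5669 + 4.2395 + 3.4088 = 13.2363


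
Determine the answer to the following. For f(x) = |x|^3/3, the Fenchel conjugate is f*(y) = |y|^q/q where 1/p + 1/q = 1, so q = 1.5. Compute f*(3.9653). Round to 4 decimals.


The conjugate exponent q satisfies 1/p + 1/q = 1.
p = 3, so q = 3/(3 - 1) = 1.5
|y|^q = 3.9653^1.5 = 7.8961
f*(3.9653) = 7.8961 / 1.5 = 5.2641


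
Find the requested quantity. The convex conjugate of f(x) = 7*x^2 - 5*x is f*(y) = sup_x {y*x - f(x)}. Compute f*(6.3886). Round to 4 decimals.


f*(y) = sup_x {y*x - a*x^2 - b*x} = sup_x {(y-b)*x - a*x^2}
FOC: (y - b) - 2a*x = 0 => x* = (y - b)/(2a)
x* = (6.3886 + 5)/(2*7) = 0.8135
f*(6.3886) = (y-b)^2/(4a) = (6.3886 + 5)^2/(4*7)
= 129.7002/28 = 4.6322


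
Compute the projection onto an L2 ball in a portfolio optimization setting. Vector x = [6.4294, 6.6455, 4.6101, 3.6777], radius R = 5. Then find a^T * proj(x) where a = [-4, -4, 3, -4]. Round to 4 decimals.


Step 1: Compute ||x|| (intermediates to 6 decimals).
||x|| = sqrt(6.4294^2 + 6.6455^2 + 4.6101^2 + 3.6777^2) = 10.967149
Step 2: Project.
Since ||x|| > R, scale = R/||x|| = 5/10.967149 = 0.455907, proj(x) = scale * x
proj(x) = [2.931208, 3.02973, 2.101777, 1.676689]
Step 3: Dot product.
a^T * proj(x) = -4*2.931208 - 4*3.02973 + 3*2.101777 - 4*1.676689 = -24.2452


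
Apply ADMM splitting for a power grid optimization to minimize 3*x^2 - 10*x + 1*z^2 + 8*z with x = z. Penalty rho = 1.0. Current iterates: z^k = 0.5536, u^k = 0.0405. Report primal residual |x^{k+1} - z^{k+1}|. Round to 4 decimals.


ADMM iteration with rho = 1.0, z^k = 0.5536, u^k = 0.0405
Step 1: x-update.
Minimize 3*x^2 - 10*x + (1.0/2)*(x - 0.5536 + 0.0405)^2
FOC: (2*3 + 1.0)*x = 10 + 1.0*(0.5536 - 0.0405)
x^{k+1} = 1.5019
Step 2: z-update.
Minimize 1*z^2 + 8*z + (1.0/2)*(1.5019 - z + 0.0405)^2
FOC: (2*1 + 1.0)*z = -8 + 1.0*(1.5019 + 0.0405)
z^{k+1} = -2.1525
Step 3: u-update.
u^{k+1} = 0.0405 + 1.5019 + 2.1525 = 3.6949
Step 4: Primal residual = |1.5019 + 2.1525| = 3.6544


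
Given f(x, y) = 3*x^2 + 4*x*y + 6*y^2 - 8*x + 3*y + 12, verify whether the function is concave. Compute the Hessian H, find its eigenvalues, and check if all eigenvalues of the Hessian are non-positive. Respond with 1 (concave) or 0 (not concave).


The Hessian of f(x,y) = 3*x^2 + 4*x*y + 6*y^2 - 8*x + 3*y + 12 is:
H = [[6, 4], [4, 12]]
Trace = 6 + 12 = 18
Determinant = 6*12 - (4)^2 = 56
Discriminant = (18)^2 - 4*56 = 100.0
Eigenvalues: lambda_1 = 4.0, lambda_2 = 14.0
The function is not concave.

0


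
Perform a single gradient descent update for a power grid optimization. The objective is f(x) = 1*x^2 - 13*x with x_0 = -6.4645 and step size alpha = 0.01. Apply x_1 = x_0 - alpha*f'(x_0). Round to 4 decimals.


We compute the gradient at x_0 and apply the update.
f'(x) = 2*x - 13
f'(-6.4645) = 2*-6.4645 - 13 = -25.929
x_1 = -6.4645 - 0.01*-25.929 = -6.2052


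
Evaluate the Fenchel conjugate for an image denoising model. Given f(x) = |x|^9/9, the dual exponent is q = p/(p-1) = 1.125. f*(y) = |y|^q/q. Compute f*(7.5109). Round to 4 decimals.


The conjugate exponent q satisfies 1/p + 1/q = 1.
p = 9, so q = 9/(9 - 1) = 1.125
|y|^q = 7.5109^1.125 = 9.6639
f*(7.5109) = 9.6639 / 1.125 = 8.5902


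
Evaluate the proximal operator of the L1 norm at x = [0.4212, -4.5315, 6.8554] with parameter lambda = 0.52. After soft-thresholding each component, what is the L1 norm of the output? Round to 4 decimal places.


Soft-thresholding with lambda = 0.52:
prox(0.4212) = sign(0.4212)*max(|0.4212| - 0.52, 0) = 0.0
prox(-4.5315) = sign(-4.5315)*max(|-4.5315| - 0.52, 0) = -4.0115
prox(6.8554) = sign(6.8554)*max(|6.8554| - 0.52, 0) = 6.3354
prox(x) = [0.0, -4.0115, 6.3354]
||prox(x)||_1 = 0.0 + 4.0115 + 6.3354 = 10.3469


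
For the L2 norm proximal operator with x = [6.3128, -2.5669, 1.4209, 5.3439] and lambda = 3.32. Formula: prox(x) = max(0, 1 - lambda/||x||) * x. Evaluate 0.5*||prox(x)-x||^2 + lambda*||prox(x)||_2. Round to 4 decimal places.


Step 1: Compute ||x||.
||x|| = 8.7759
Step 2: Compute scaling factor.
scale = max(0, 1 - 3.32/8.7759) = 0.6217
Step 3: prox(x) = [3.9246, -1.5958, 0.8834, 3.3223]
||prox(x)|| = 5.4559
Step 4: Proximal objective.
0.5*||prox-x||^2 = 5.5112
lambda*||prox|| = 18.1136
Total = 23.6248


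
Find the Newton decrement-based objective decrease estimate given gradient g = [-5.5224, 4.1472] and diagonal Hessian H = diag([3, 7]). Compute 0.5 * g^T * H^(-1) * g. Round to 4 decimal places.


Step 1: H is diagonal, so H^(-1) * g = [-1.8408, 0.5925].
Step 2: g^T H^(-1) g = sum_i g_i^2 / H_ii
  = (-5.5224)^2/3 + (4.1472)^2/7
  = 10.1656 + 2.457 = 12.6227
Step 3: Objective decrease = 0.5 * g^T H^(-1) g = 6.3113


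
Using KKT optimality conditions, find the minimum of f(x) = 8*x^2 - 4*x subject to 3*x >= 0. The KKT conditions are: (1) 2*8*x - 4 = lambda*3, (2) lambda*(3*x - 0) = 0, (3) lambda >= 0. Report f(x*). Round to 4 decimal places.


Step 1: Try lambda = 0 (constraint inactive).
Stationarity: 2*8*x - 4 = 0
x* = 4/(2*8) = 0.25
Check constraint: 3*0.25 = 0.75 >= 0 -- satisfied.
Step 2: Compute optimal value.
f(x*) = 8*0.25^2 - 4*0.25 = -0.5


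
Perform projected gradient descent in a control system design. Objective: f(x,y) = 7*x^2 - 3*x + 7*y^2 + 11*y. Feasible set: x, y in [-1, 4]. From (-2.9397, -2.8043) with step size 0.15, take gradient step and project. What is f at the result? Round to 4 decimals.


Step 1: Compute gradient at (-2.9397, -2.8043).
grad_x = 2*7*-2.9397 - 3 = -44.1558
grad_y = 2*7*-2.8043 + 11 = -28.2602
Step 2: Gradient step.
x_raw = -2.9397 - 0.15*-44.1558 = 3.6837
y_raw = -2.8043 - 0.15*-28.2602 = 1.4347
Step 3: Project onto [-1, 4].
x_proj = clip(3.6837) = 3.6837
y_proj = clip(1.4347) = 1.4347
Step 4: Evaluate f.
f(3.6837, 1.4347) = 114.1261


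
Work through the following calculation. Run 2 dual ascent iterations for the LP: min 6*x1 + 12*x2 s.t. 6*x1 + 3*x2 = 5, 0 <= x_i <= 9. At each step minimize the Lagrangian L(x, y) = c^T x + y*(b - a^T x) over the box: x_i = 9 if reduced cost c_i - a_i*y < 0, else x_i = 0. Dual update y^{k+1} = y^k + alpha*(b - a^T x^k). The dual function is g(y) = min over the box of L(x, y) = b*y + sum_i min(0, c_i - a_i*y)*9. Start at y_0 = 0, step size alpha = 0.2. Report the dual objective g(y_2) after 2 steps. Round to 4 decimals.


Dual ascent for LP: min 6*x1 + 12*x2, 6*x1 + 3*x2 = 5, 0 <= x_i <= 9
Step 1: y^k = 0.0, reduced costs: (6.0, 12.0)
  x^k = (0.0, 0.0), subgradient = b - a^T x = 5.0
  y^{k+1} = 0.0 + 0.2*5.0 = 1.0
Step 2: y^k = 1.0, reduced costs: (0.0, 9.0)
  x^k = (0.0, 0.0), subgradient = b - a^T x = 5.0
  y^{k+1} = 1.0 + 0.2*5.0 = 2.0
Dual objective at y_2 = 2.0: reduced costs (-6.0, 6.0), box minimizer x = (9.0, 0.0)
g(y_2) = b*y + (c1 - a1*y)*x1 + (c2 - a2*y)*x2 = 5*2.0 + (-6.0)*9.0 + 6.0*0.0 = 10.0 - 54.0 + 0.0 = -44.0


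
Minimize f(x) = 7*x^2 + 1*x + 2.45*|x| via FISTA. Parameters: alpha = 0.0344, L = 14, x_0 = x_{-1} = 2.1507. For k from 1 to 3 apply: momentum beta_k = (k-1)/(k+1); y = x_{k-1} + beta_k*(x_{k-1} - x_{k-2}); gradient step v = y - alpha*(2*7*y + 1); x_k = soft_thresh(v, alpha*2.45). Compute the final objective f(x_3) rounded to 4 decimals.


FISTA on f(x) = 7*x^2 + 1*x + 2.45*|x|
L = 14, alpha = 0.0344
Iteration 1: beta = 0.0, y = 2.1507 + 0.0*(2.1507 - 2.1507) = 2.1507
  grad(y) = 31.1098, v = y - alpha*grad = 1.0805
  prox(v) = soft_thresh(1.0805, 0.0843) = 0.9962
Iteration 2: beta = 0.3333, y = 0.9962 + 0.3333*(0.9962 - 2.1507) = 0.6114
  grad(y) = 9.5599, v = y - alpha*grad = 0.2826
  prox(v) = soft_thresh(0.2826, 0.0843) = 0.1983
Iteration 3: beta = 0.5, y = 0.1983 + 0.5*(0.1983 - 0.9962) = -0.2007
  grad(y) = -1.8098, v = y - alpha*grad = -0.1384
  prox(v) = soft_thresh(-0.1384, 0.0843) = -0.0542
f(x_3) = 7*(-0.0542)^2 + 1*(-0.0542) + 2.45*|-0.0542| = 0.0991


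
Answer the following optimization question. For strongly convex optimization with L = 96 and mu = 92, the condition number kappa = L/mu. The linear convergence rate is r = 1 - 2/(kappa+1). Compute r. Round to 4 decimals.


Step 1: Compute the condition number.
kappa = L/mu = 96/92 = 1.0435
Step 2: Compute the convergence rate.
r = 1 - 2/(kappa + 1) = 1 - 2*mu/(L + mu) = (L - mu)/(L + mu) = 4/188 = 0.0213


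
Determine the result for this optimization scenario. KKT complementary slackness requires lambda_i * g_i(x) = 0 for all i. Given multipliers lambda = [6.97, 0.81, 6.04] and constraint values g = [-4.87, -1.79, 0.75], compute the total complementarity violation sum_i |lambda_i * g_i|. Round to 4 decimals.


KKT complementary slackness check:
lambda_1 * g_1 = 6.97 * -4.87 = -33.9439
lambda_2 * g_2 = 0.81 * -1.79 = -1.4499
lambda_3 * g_3 = 6.04 * 0.75 = 4.53
Total violation = 33.9439 + 1.4499 + 4.53 = 39.9238


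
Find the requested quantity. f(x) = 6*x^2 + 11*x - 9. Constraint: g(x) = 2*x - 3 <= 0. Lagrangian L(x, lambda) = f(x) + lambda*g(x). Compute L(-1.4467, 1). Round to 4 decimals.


Step 1: Evaluate f(x).
f(-1.4467) = 6*(-1.4467)^2 + 11*(-1.4467) - 9 = -12.3561
Step 2: Evaluate g(x).
g(-1.4467) = 2*-1.4467 - 3 = -5.8934
Step 3: Compute Lagrangian.
L = -12.3561 + 1*-5.8934 = -18.2495


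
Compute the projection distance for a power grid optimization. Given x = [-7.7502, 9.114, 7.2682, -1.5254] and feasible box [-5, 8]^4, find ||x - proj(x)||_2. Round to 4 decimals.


Project each component onto [-5, 8].
clip(-7.7502) = -5.0, clip(9.114) = 8.0, clip(7.2682) = 7.2682, clip(-1.5254) = -1.5254
Projection = [-5.0, 8.0, 7.2682, -1.5254]
Squared diffs: [7.5636, 1.241, 0.0, 0.0]
Distance = sqrt(8.8046) = 2.9673


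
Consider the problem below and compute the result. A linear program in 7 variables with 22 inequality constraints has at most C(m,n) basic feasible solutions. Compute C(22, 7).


Each vertex corresponds to some choice of n active constraints out of m, so the number of vertices is at most C(m, n) = m! / (n!(m-n)!).
m = 22, n = 7
Numerator: 22 * 21 * 20 * 19 * 18 * 17 * 16
Denominator: 7! = 5040
C(22, 7) = 170544


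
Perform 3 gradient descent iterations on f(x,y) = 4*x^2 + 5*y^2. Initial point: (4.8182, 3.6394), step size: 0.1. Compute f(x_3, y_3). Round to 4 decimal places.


Gradient descent on f(x,y) = 4*x^2 + 5*y^2.
Starting point: (4.8182, 3.6394), alpha = 0.1
Step 1: grad_x = 2*4*4.8182 = 38.5456, grad_y = 2*5*3.6394 = 36.394
  x_1 = 4.8182 - 0.1*38.5456 = 0.9636
  y_1 = 3.6394 - 0.1*36.394 = -0.0
Step 2: grad_x = 2*4*0.9636 = 7.7091, grad_y = 2*5*-0.0 = -0.0
  x_2 = 0.9636 - 0.1*7.7091 = 0.1927
  y_2 = -0.0 - 0.1*-0.0 = 0.0
Step 3: grad_x = 2*4*0.1927 = 1.5418, grad_y = 2*5*0.0 = 0.0
  x_3 = 0.1927 - 0.1*1.5418 = 0.0385
  y_3 = 0.0 - 0.1*0.0 = 0.0
f(0.0385, 0.0) = 4*0.0385^2 + 5*0.0^2 = 0.0059


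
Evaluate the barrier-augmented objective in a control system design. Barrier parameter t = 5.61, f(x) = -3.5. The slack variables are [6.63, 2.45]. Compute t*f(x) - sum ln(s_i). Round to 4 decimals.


Step 1: Compute log-barrier.
ln values: [1.8916, 0.8961]
phi = -(1.8916 + 0.8961) = -2.7877
Step 2: Compute augmented objective.
t*f(x) = 5.61*-3.5 = -19.635
Total = -19.635 - 2.7877 = -22.4227


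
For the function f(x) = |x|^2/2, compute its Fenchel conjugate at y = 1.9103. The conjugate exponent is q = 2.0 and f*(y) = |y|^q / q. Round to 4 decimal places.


The conjugate exponent q satisfies 1/p + 1/q = 1.
p = 2, so q = 2/(2 - 1) = 2.0
|y|^q = 1.9103^2.0 = 3.6492
f*(1.9103) = 3.6492 / 2.0 = 1.8246


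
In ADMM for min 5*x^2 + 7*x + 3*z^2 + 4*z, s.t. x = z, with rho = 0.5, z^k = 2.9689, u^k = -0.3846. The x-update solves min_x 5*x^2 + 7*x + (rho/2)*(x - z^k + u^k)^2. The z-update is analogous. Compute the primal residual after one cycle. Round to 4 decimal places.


ADMM iteration with rho = 0.5, z^k = 2.9689, u^k = -0.3846
Step 1: x-update.
Minimize 5*x^2 + 7*x + (0.5/2)*(x - 2.9689 - 0.3846)^2
FOC: (2*5 + 0.5)*x = -7 + 0.5*(2.9689 + 0.3846)
x^{k+1} = -0.507
Step 2: z-update.
Minimize 3*z^2 + 4*z + (0.5/2)*(-0.507 - z - 0.3846)^2
FOC: (2*3 + 0.5)*z = -4 + 0.5*(-0.507 - 0.3846)
z^{k+1} = -0.684
Step 3: u-update.
u^{k+1} = -0.3846 - 0.507 + 0.684 = -0.2076
Step 4: Primal residual = |-0.507 + 0.684| = 0.177


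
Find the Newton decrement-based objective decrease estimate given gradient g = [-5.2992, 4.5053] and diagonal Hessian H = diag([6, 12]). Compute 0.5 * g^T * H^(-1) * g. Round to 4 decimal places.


Step 1: H is diagonal, so H^(-1) * g = [-0.8832, 0.3754].
Step 2: g^T H^(-1) g = sum_i g_i^2 / H_ii
  = (-5.2992)^2/6 + (4.5053)^2/12
  = 4.6803 + 1.6915 = 6.3717
Step 3: Objective decrease = 0.5 * g^T H^(-1) g = 3.1859


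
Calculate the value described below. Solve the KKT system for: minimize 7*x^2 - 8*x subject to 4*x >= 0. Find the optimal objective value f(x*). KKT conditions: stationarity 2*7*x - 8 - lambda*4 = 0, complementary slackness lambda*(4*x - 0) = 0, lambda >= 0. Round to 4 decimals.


Step 1: Try lambda = 0 (constraint inactive).
Stationarity: 2*7*x - 8 = 0
x* = 8/(2*7) = 4/7 = 0.5714 (rounded; the exact value 4/7 is used below)
Check constraint: 4*0.5714 = 2.2856 >= 0 -- satisfied.
Step 2: Compute optimal value.
f(x*) = 7*(4/7)^2 - 8*(4/7) = -2.2857


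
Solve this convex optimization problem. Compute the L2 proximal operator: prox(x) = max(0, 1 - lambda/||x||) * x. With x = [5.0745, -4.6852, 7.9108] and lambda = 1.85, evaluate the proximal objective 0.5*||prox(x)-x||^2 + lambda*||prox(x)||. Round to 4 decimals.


Step 1: Compute ||x||.
||x|| = 10.5015
Step 2: Compute scaling factor.
scale = max(0, 1 - 1.85/10.5015) = 0.8238
Step 3: prox(x) = [4.1806, -3.8598, 6.5172]
||prox(x)|| = 8.6515
Step 4: Proximal objective.
0.5*||prox-x||^2 = 1.7113
lambda*||prox|| = 16.0053
Total = 17.7166


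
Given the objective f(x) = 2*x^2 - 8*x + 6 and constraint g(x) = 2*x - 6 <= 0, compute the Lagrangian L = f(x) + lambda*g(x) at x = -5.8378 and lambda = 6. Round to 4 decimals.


Step 1: Evaluate f(x).
f(-5.8378) = 2*(-5.8378)^2 - 8*(-5.8378) + 6 = 120.8622
Step 2: Evaluate g(x).
g(-5.8378) = 2*-5.8378 - 6 = -17.6756
Step 3: Compute Lagrangian.
L = 120.8622 + 6*-17.6756 = 14.8086


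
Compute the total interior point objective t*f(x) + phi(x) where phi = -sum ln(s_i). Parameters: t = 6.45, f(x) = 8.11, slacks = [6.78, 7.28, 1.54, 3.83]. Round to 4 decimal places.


Step 1: Compute log-barrier.
ln values: [1.914, 1.9851, 0.4318, 1.3429]
phi = -(1.914 + 1.9851 + 0.4318 + 1.3429) = -5.6738
Step 2: Compute augmented objective.
t*f(x) = 6.45*8.11 = 52.3095
Total = 52.3095 - 5.6738 = 46.6357


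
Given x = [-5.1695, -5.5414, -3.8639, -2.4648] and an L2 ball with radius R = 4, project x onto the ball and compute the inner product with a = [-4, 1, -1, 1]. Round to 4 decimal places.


Step 1: Compute ||x|| (intermediates to 6 decimals).
||x|| = sqrt((-5.1695)^2 + (-5.5414)^2 + (-3.8639)^2 + (-2.4648)^2) = 8.856399
Step 2: Project.
Since ||x|| > R, scale = R/||x|| = 4/8.856399 = 0.451651, proj(x) = scale * x
proj(x) = [-2.33481, -2.502779, -1.745134, -1.113229]
Step 3: Dot product.
a^T * proj(x) = -4*(-2.33481) + 1*(-2.502779) - 1*(-1.745134) + 1*(-1.113229) = 7.4684


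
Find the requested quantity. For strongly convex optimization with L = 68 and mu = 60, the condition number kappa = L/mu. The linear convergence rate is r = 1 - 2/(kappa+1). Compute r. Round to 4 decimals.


Step 1: Compute the condition number.
kappa = L/mu = 68/60 = 1.1333
Step 2: Compute the convergence rate.
r = 1 - 2/(kappa + 1) = 1 - 2*mu/(L + mu) = (L - mu)/(L + mu) = 8/128 = 0.0625


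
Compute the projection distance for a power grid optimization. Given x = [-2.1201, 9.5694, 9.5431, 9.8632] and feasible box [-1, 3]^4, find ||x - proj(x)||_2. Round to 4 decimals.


Project each component onto [-1, 3].
clip(-2.1201) = -1.0, clip(9.5694) = 3.0, clip(9.5431) = 3.0, clip(9.8632) = 3.0
Projection = [-1.0, 3.0, 3.0, 3.0]
Squared diffs: [1.2546, 43.157, 42.8122, 47.1035]
Distance = sqrt(134.3273) = 11.59


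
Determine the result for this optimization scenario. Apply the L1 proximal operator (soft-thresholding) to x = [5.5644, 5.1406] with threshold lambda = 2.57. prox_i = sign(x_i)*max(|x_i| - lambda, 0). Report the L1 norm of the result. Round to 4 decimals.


Soft-thresholding with lambda = 2.57:
prox(5.5644) = sign(5.5644)*max(|5.5644| - 2.57, 0) = 2.9944
prox(5.1406) = sign(5.1406)*max(|5.1406| - 2.57, 0) = 2.5706
prox(x) = [2.9944, 2.5706]
||prox(x)||_1 = 2.9944 + 2.5706 = 5.565


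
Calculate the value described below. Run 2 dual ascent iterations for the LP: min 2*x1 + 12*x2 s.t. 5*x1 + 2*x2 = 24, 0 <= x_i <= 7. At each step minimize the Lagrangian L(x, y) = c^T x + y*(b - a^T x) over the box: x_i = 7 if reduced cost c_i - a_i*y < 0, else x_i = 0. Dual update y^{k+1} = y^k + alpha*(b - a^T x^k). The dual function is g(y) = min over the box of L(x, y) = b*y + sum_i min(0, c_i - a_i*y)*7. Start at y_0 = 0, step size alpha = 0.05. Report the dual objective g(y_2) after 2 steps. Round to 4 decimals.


Dual ascent for LP: min 2*x1 + 12*x2, 5*x1 + 2*x2 = 24, 0 <= x_i <= 7
Step 1: y^k = 0.0, reduced costs: (2.0, 12.0)
  x^k = (0.0, 0.0), subgradient = b - a^T x = 24.0
  y^{k+1} = 0.0 + 0.05*24.0 = 1.2
Step 2: y^k = 1.2, reduced costs: (-4.0, 9.6)
  x^k = (7.0, 0.0), subgradient = b - a^T x = -11.0
  y^{k+1} = 1.2 + 0.05*-11.0 = 0.65
Dual objective at y_2 = 0.65: reduced costs (-1.25, 10.7), box minimizer x = (7.0, 0.0)
g(y_2) = b*y + (c1 - a1*y)*x1 + (c2 - a2*y)*x2 = 24*0.65 + (-1.25)*7.0 + 10.7*0.0 = 15.6 - 8.75 + 0.0 = 6.85


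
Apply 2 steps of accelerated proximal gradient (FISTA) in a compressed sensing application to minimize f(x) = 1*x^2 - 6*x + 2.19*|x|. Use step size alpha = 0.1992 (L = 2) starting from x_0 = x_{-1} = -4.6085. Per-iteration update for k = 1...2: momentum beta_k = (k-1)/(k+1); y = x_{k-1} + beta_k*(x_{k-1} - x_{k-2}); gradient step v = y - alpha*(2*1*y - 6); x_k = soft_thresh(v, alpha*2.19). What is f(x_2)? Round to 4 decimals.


FISTA on f(x) = 1*x^2 - 6*x + 2.19*|x|
L = 2, alpha = 0.1992
Iteration 1: beta = 0.0, y = -4.6085 + 0.0*(-4.6085 + 4.6085) = -4.6085
  grad(y) = -15.217, v = y - alpha*grad = -1.5773
  prox(v) = soft_thresh(-1.5773, 0.4362) = -1.141
Iteration 2: beta = 0.3333, y = -1.141 + 0.3333*(-1.141 + 4.6085) = 0.0148
  grad(y) = -5.9704, v = y - alpha*grad = 1.2041
  prox(v) = soft_thresh(1.2041, 0.4362) = 0.7679
f(x_2) = 1*0.7679^2 - 6*0.7679 + 2.19*|0.7679| = -2.3359


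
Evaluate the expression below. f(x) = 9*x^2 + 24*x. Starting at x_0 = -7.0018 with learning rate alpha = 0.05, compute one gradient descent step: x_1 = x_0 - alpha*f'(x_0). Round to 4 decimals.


We compute the gradient at x_0 and apply the update.
f'(x) = 18*x + 24
f'(-7.0018) = 18*-7.0018 + 24 = -102.0324
x_1 = -7.0018 - 0.05*-102.0324 = -1.9002


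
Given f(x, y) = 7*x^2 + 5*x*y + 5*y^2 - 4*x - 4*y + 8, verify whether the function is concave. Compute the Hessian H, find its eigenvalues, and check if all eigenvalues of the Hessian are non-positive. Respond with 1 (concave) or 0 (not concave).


The Hessian of f(x,y) = 7*x^2 + 5*x*y + 5*y^2 - 4*x - 4*y + 8 is:
H = [[14, 5], [5, 10]]
Trace = 14 + 10 = 24
Determinant = 14*10 - (5)^2 = 115
Discriminant = (24)^2 - 4*115 = 116.0
Eigenvalues: lambda_1 = 6.6148, lambda_2 = 17.3852
The function is not concave.

0


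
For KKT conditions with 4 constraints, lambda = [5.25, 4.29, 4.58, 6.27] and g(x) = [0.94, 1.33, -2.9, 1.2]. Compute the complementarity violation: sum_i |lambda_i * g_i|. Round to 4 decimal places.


KKT complementary slackness check:
lambda_1 * g_1 = 5.25 * 0.94 = 4.935
lambda_2 * g_2 = 4.29 * 1.33 = 5.7057
lambda_3 * g_3 = 4.58 * -2.9 = -13.282
lambda_4 * g_4 = 6.27 * 1.2 = 7.524
Total violation = 4.935 + 5.7057 + 13.282 + 7.524 = 31.4467


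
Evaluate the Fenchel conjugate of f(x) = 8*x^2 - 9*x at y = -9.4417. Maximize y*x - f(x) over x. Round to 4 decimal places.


f*(y) = sup_x {y*x - a*x^2 - b*x} = sup_x {(y-b)*x - a*x^2}
FOC: (y - b) - 2a*x = 0 => x* = (y - b)/(2a)
x* = (-9.4417 + 9)/(2*8) = -0.0276
f*(-9.4417) = (y-b)^2/(4a) = (-9.4417 + 9)^2/(4*8)
= 0.1951/32 = 0.0061


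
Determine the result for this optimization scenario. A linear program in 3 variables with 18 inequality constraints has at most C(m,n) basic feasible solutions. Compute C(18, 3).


Each vertex corresponds to some choice of n active constraints out of m, so the number of vertices is at most C(m, n) = m! / (n!(m-n)!).
m = 18, n = 3
Numerator: 18 * 17 * 16
Denominator: 3! = 6
C(18, 3) = 816


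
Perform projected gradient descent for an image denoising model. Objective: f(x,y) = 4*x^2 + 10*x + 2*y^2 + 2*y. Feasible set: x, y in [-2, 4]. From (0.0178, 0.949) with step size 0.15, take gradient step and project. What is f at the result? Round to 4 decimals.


Step 1: Compute gradient at (0.0178, 0.949).
grad_x = 2*4*0.0178 + 10 = 10.1424
grad_y = 2*2*0.949 + 2 = 5.796
Step 2: Gradient step.
x_raw = 0.0178 - 0.15*10.1424 = -1.5036
y_raw = 0.949 - 0.15*5.796 = 0.0796
Step 3: Project onto [-2, 4].
x_proj = clip(-1.5036) = -1.5036
y_proj = clip(0.0796) = 0.0796
Step 4: Evaluate f.
f(-1.5036, 0.0796) = -5.821


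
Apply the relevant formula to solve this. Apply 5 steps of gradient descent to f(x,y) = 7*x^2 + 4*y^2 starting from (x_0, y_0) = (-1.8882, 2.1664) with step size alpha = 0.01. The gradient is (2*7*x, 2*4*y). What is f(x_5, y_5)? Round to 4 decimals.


Gradient descent on f(x,y) = 7*x^2 + 4*y^2.
Starting point: (-1.8882, 2.1664), alpha = 0.01
Step 1: grad_x = 2*7*-1.8882 = -26.4348, grad_y = 2*4*2.1664 = 17.3312
  x_1 = -1.8882 - 0.01*-26.4348 = -1.6239
  y_1 = 2.1664 - 0.01*17.3312 = 1.9931
Step 2: grad_x = 2*7*-1.6239 = -22.7339, grad_y = 2*4*1.9931 = 15.9447
  x_2 = -1.6239 - 0.01*-22.7339 = -1.3965
  y_2 = 1.9931 - 0.01*15.9447 = 1.8336
Step 3: grad_x = 2*7*-1.3965 = -19.5512, grad_y = 2*4*1.8336 = 14.6691
  x_3 = -1.3965 - 0.01*-19.5512 = -1.201
  y_3 = 1.8336 - 0.01*14.6691 = 1.6869
Step 4: grad_x = 2*7*-1.201 = -16.814, grad_y = 2*4*1.6869 = 13.4956
  x_4 = -1.201 - 0.01*-16.814 = -1.0329
  y_4 = 1.6869 - 0.01*13.4956 = 1.552
Step 5: grad_x = 2*7*-1.0329 = -14.4601, grad_y = 2*4*1.552 = 12.4159
  x_5 = -1.0329 - 0.01*-14.4601 = -0.8883
  y_5 = 1.552 - 0.01*12.4159 = 1.4278
f(-0.8883, 1.4278) = 7*(-0.8883)^2 + 4*1.4278^2 = 13.6779


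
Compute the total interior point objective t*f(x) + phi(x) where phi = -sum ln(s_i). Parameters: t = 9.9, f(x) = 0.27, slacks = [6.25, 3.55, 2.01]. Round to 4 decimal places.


Step 1: Compute log-barrier.
ln values: [1.8326, 1.2669, 0.6981]
phi = -(1.8326 + 1.2669 + 0.6981) = -3.7977
Step 2: Compute augmented objective.
t*f(x) = 9.9*0.27 = 2.673
Total = 2.673 - 3.7977 = -1.1247


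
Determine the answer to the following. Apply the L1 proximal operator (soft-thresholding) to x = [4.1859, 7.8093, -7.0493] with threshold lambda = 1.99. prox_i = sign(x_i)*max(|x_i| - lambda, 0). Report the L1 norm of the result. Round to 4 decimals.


Soft-thresholding with lambda = 1.99:
prox(4.1859) = sign(4.1859)*max(|4.1859| - 1.99, 0) = 2.1959
prox(7.8093) = sign(7.8093)*max(|7.8093| - 1.99, 0) = 5.8193
prox(-7.0493) = sign(-7.0493)*max(|-7.0493| - 1.99, 0) = -5.0593
prox(x) = [2.1959, 5.8193, -5.0593]
||prox(x)||_1 = 2.1959 + 5.8193 + 5.0593 = 13.0745


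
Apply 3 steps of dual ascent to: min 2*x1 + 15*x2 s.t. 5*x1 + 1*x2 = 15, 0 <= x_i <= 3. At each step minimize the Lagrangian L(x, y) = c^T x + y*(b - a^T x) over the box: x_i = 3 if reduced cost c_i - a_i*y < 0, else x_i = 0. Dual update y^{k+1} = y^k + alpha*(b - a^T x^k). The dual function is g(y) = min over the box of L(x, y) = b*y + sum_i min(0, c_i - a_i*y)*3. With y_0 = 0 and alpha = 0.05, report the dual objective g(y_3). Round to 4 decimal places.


Dual ascent for LP: min 2*x1 + 15*x2, 5*x1 + 1*x2 = 15, 0 <= x_i <= 3
Step 1: y^k = 0.0, reduced costs: (2.0, 15.0)
  x^k = (0.0, 0.0), subgradient = b - a^T x = 15.0
  y^{k+1} = 0.0 + 0.05*15.0 = 0.75
Step 2: y^k = 0.75, reduced costs: (-1.75, 14.25)
  x^k = (3.0, 0.0), subgradient = b - a^T x = 0.0
  y^{k+1} = 0.75 + 0.05*0.0 = 0.75
Step 3: y^k = 0.75, reduced costs: (-1.75, 14.25)
  x^k = (3.0, 0.0), subgradient = b - a^T x = 0.0
  y^{k+1} = 0.75 + 0.05*0.0 = 0.75
Dual objective at y_3 = 0.75: reduced costs (-1.75, 14.25), box minimizer x = (3.0, 0.0)
g(y_3) = b*y + (c1 - a1*y)*x1 + (c2 - a2*y)*x2 = 15*0.75 + (-1.75)*3.0 + 14.25*0.0 = 11.25 - 5.25 + 0.0 = 6.0


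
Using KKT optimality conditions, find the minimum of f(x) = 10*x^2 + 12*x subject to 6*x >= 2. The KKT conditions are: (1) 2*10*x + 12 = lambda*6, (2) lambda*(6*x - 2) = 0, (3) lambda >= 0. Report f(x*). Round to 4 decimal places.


Step 1: Try lambda = 0 (constraint inactive).
x_unc = -12/(2*10) = -0.6
Check: 6*-0.6 = -3.6 < 2 -- violated!
Step 2: Constraint must be active: 6*x = 2
x* = 2/6 = 1/3 = 0.3333 (rounded; the exact value 1/3 is used below)
lambda = (2*10*(1/3) + 12)/6 = 3.1111
Step 3: Compute optimal value.
f(x*) = 10*(1/3)^2 + 12*(1/3) = 5.1111


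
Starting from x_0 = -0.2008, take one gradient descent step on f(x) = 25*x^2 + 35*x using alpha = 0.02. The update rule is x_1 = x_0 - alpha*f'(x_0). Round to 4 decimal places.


We compute the gradient at x_0 and apply the update.
f'(x) = 50*x + 35
f'(-0.2008) = 50*-0.2008 + 35 = 24.96
x_1 = -0.2008 - 0.02*24.96 = -0.7


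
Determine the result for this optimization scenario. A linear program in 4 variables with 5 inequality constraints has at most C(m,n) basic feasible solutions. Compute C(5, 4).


Each vertex corresponds to some choice of n active constraints out of m, so the number of vertices is at most C(m, n) = m! / (n!(m-n)!).
m = 5, n = 4
Numerator: 5 * 4 * 3 * 2
Denominator: 4! = 24
C(5, 4) = 5


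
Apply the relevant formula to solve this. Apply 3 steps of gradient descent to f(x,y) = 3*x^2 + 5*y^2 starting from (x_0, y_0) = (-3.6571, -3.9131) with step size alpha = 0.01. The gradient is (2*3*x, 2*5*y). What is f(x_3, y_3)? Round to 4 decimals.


Gradient descent on f(x,y) = 3*x^2 + 5*y^2.
Starting point: (-3.6571, -3.9131), alpha = 0.01
Step 1: grad_x = 2*3*-3.6571 = -21.9426, grad_y = 2*5*-3.9131 = -39.131
  x_1 = -3.6571 - 0.01*-21.9426 = -3.4377
  y_1 = -3.9131 - 0.01*-39.131 = -3.5218
Step 2: grad_x = 2*3*-3.4377 = -20.626, grad_y = 2*5*-3.5218 = -35.2179
  x_2 = -3.4377 - 0.01*-20.626 = -3.2314
  y_2 = -3.5218 - 0.01*-35.2179 = -3.1696
Step 3: grad_x = 2*3*-3.2314 = -19.3885, grad_y = 2*5*-3.1696 = -31.6961
  x_3 = -3.2314 - 0.01*-19.3885 = -3.0375
  y_3 = -3.1696 - 0.01*-31.6961 = -2.8526
f(-3.0375, -2.8526) = 3*(-3.0375)^2 + 5*(-2.8526)^2 = 68.3678


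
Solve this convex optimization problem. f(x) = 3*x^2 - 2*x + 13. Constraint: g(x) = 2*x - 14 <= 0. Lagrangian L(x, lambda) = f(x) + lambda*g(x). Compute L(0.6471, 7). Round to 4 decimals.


Step 1: Evaluate f(x).
f(0.6471) = 3*0.6471^2 - 2*0.6471 + 13 = 12.962
Step 2: Evaluate g(x).
g(0.6471) = 2*0.6471 - 14 = -12.7058
Step 3: Compute Lagrangian.
L = 12.962 + 7*-12.7058 = -75.9786


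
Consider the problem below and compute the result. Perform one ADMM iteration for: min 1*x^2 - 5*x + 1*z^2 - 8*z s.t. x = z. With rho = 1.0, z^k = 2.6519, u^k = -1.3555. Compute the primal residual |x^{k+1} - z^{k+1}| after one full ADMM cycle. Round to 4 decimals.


ADMM iteration with rho = 1.0, z^k = 2.6519, u^k = -1.3555
Step 1: x-update.
Minimize 1*x^2 - 5*x + (1.0/2)*(x - 2.6519 - 1.3555)^2
FOC: (2*1 + 1.0)*x = 5 + 1.0*(2.6519 + 1.3555)
x^{k+1} = 3.0025
Step 2: z-update.
Minimize 1*z^2 - 8*z + (1.0/2)*(3.0025 - z - 1.3555)^2
FOC: (2*1 + 1.0)*z = 8 + 1.0*(3.0025 - 1.3555)
z^{k+1} = 3.2157
Step 3: u-update.
u^{k+1} = -1.3555 + 3.0025 - 3.2157 = -1.5687
Step 4: Primal residual = |3.0025 - 3.2157| = 0.2132


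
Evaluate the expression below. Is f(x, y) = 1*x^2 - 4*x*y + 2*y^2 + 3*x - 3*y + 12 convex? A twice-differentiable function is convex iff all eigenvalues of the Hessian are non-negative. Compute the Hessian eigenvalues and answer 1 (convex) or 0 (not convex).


The Hessian of f(x,y) = 1*x^2 - 4*x*y + 2*y^2 + 3*x - 3*y + 12 is:
H = [[2, -4], [-4, 4]]
Trace = 2 + 4 = 6
Determinant = 2*4 - (-4)^2 = -8
Discriminant = (6)^2 - 4*-8 = 68.0
Eigenvalues: lambda_1 = -1.1231, lambda_2 = 7.1231
The function is not convex.

0


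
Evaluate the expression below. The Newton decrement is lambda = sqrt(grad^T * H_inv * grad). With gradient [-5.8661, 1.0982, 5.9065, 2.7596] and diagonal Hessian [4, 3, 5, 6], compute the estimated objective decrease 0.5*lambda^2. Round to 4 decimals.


Step 1: H is diagonal, so H^(-1) * g = [-1.4665, 0.3661, 1.1813, 0.4599].
Step 2: g^T H^(-1) g = sum_i g_i^2 / H_ii
  = (-5.8661)^2/4 + (1.0982)^2/3 + (5.9065)^2/5 + (2.7596)^2/6
  = 8.6028 + 0.402 + 6.9773 + 1.2692 = 17.2514
Step 3: Objective decrease = 0.5 * g^T H^(-1) g = 8.6257


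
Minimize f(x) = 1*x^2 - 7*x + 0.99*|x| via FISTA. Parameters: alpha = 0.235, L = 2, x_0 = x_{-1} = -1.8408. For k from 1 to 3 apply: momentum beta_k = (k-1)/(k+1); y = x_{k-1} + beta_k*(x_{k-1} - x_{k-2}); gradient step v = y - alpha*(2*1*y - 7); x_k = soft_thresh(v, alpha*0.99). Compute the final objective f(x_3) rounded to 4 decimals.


FISTA on f(x) = 1*x^2 - 7*x + 0.99*|x|
L = 2, alpha = 0.235
Iteration 1: beta = 0.0, y = -1.8408 + 0.0*(-1.8408 + 1.8408) = -1.8408
  grad(y) = -10.6816, v = y - alpha*grad = 0.6694
  prox(v) = soft_thresh(0.6694, 0.2327) = 0.4367
Iteration 2: beta = 0.3333, y = 0.4367 + 0.3333*(0.4367 + 1.8408) = 1.1959
  grad(y) = -4.6082, v = y - alpha*grad = 2.2788
  prox(v) = soft_thresh(2.2788, 0.2327) = 2.0462
Iteration 3: beta = 0.5, y = 2.0462 + 0.5*(2.0462 - 0.4367) = 2.8509
  grad(y) = -1.2982, v = y - alpha*grad = 3.156
  prox(v) = soft_thresh(3.156, 0.2327) = 2.9233
f(x_3) = 1*2.9233^2 - 7*2.9233 + 0.99*|2.9233| = -9.0234


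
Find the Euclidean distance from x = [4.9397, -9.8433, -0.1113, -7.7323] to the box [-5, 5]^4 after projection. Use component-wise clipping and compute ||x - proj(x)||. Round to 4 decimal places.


Project each component onto [-5, 5].
clip(4.9397) = 4.9397, clip(-9.8433) = -5.0, clip(-0.1113) = -0.1113, clip(-7.7323) = -5.0
Projection = [4.9397, -5.0, -0.1113, -5.0]
Squared diffs: [0.0, 23.4576, 0.0, 7.4655]
Distance = sqrt(30.9231) = 5.5608


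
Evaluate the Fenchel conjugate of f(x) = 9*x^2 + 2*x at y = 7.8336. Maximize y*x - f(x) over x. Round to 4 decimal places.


f*(y) = sup_x {y*x - a*x^2 - b*x} = sup_x {(y-b)*x - a*x^2}
FOC: (y - b) - 2a*x = 0 => x* = (y - b)/(2a)
x* = (7.8336 - 2)/(2*9) = 0.3241
f*(7.8336) = (y-b)^2/(4a) = (7.8336 - 2)^2/(4*9)
= 34.0309/36 = 0.9453


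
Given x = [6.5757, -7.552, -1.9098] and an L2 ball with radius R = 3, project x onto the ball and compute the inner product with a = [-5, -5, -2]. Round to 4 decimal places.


Step 1: Compute ||x|| (intermediates to 6 decimals).
||x|| = sqrt(6.5757^2 + (-7.552)^2 + (-1.9098)^2) = 10.19411
Step 2: Project.
Since ||x|| > R, scale = R/||x|| = 3/10.19411 = 0.294288, proj(x) = scale * x
proj(x) = [1.93515, -2.222463, -0.562031]
Step 3: Dot product.
a^T * proj(x) = -5*1.93515 - 5*(-2.222463) - 2*(-0.562031) = 2.5606


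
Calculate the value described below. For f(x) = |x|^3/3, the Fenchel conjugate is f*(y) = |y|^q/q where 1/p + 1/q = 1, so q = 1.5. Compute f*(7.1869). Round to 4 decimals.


The conjugate exponent q satisfies 1/p + 1/q = 1.
p = 3, so q = 3/(3 - 1) = 1.5
|y|^q = 7.1869^1.5 = 19.2669
f*(7.1869) = 19.2669 / 1.5 = 12.8446


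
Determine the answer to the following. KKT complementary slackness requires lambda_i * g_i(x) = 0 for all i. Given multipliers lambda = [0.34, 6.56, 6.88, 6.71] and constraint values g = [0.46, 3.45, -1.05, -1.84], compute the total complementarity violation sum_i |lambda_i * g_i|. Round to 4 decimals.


KKT complementary slackness check:
lambda_1 * g_1 = 0.34 * 0.46 = 0.1564
lambda_2 * g_2 = 6.56 * 3.45 = 22.632
lambda_3 * g_3 = 6.88 * -1.05 = -7.224
lambda_4 * g_4 = 6.71 * -1.84 = -12.3464
Total violation = 0.1564 + 22.632 + 7.224 + 12.3464 = 42.3588


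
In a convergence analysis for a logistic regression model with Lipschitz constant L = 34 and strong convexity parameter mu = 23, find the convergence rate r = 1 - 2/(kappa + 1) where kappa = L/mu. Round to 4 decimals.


Step 1: Compute the condition number.
kappa = L/mu = 34/23 = 1.4783
Step 2: Compute the convergence rate.
r = 1 - 2/(kappa + 1) = 1 - 2*mu/(L + mu) = (L - mu)/(L + mu) = 11/57 = 0.193


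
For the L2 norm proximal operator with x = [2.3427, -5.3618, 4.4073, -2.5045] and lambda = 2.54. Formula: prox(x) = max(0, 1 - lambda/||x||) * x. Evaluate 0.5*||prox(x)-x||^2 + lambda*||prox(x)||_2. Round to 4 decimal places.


Step 1: Compute ||x||.
||x|| = 7.7417
Step 2: Compute scaling factor.
scale = max(0, 1 - 2.54/7.7417) = 0.6719
Step 3: prox(x) = [1.5741, -3.6026, 2.9613, -1.6828]
||prox(x)|| = 5.2017
Step 4: Proximal objective.
0.5*||prox-x||^2 = 3.2258
lambda*||prox|| = 13.2123
Total = 16.4381


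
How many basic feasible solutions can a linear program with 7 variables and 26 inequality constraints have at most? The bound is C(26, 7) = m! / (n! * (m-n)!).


Each vertex corresponds to some choice of n active constraints out of m, so the number of vertices is at most C(m, n) = m! / (n!(m-n)!).
m = 26, n = 7
Numerator: 26 * 25 * 24 * 23 * 22 * 21 * 20
Denominator: 7! = 5040
C(26, 7) = 657800


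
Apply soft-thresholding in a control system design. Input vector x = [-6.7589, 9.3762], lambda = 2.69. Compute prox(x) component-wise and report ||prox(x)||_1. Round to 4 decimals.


Soft-thresholding with lambda = 2.69:
prox(-6.7589) = sign(-6.7589)*max(|-6.7589| - 2.69, 0) = -4.0689
prox(9.3762) = sign(9.3762)*max(|9.3762| - 2.69, 0) = 6.6862
prox(x) = [-4.0689, 6.6862]
||prox(x)||_1 = 4.0689 + 6.6862 = 10.7551


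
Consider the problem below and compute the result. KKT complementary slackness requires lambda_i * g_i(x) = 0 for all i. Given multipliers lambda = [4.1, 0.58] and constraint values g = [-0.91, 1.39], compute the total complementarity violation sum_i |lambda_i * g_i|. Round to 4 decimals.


KKT complementary slackness check:
lambda_1 * g_1 = 4.1 * -0.91 = -3.731
lambda_2 * g_2 = 0.58 * 1.39 = 0.8062
Total violation = 3.731 + 0.8062 = 4.5372


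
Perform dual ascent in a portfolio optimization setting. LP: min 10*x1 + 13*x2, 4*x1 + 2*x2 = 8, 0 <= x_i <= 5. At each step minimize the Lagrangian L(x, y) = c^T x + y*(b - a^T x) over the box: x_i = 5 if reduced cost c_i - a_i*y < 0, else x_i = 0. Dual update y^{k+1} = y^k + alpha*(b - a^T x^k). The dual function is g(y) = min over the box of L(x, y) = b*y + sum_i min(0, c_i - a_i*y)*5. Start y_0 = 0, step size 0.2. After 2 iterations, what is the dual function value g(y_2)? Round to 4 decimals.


Dual ascent for LP: min 10*x1 + 13*x2, 4*x1 + 2*x2 = 8, 0 <= x_i <= 5
Step 1: y^k = 0.0, reduced costs: (10.0, 13.0)
  x^k = (0.0, 0.0), subgradient = b - a^T x = 8.0
  y^{k+1} = 0.0 + 0.2*8.0 = 1.6
Step 2: y^k = 1.6, reduced costs: (3.6, 9.8)
  x^k = (0.0, 0.0), subgradient = b - a^T x = 8.0
  y^{k+1} = 1.6 + 0.2*8.0 = 3.2
Dual objective at y_2 = 3.2: reduced costs (-2.8, 6.6), box minimizer x = (5.0, 0.0)
g(y_2) = b*y + (c1 - a1*y)*x1 + (c2 - a2*y)*x2 = 8*3.2 + (-2.8)*5.0 + 6.6*0.0 = 25.6 - 14.0 + 0.0 = 11.6


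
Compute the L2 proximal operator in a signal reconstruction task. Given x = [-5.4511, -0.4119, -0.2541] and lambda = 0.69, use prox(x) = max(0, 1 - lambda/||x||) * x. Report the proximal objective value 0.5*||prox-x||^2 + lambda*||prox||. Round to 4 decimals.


Step 1: Compute ||x||.
||x|| = 5.4725
Step 2: Compute scaling factor.
scale = max(0, 1 - 0.69/5.4725) = 0.8739
Step 3: prox(x) = [-4.7638, -0.36, -0.2221]
||prox(x)|| = 4.7825
Step 4: Proximal objective.
0.5*||prox-x||^2 = 0.2381
lambda*||prox|| = 3.2999
Total = 3.538


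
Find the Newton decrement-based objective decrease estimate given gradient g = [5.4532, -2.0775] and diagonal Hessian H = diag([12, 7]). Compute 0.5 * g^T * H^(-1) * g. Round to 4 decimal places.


Step 1: H is diagonal, so H^(-1) * g = [0.4544, -0.2968].
Step 2: g^T H^(-1) g = sum_i g_i^2 / H_ii
  = (5.4532)^2/12 + (-2.0775)^2/7
  = 2.4781 + 0.6166 = 3.0947
Step 3: Objective decrease = 0.5 * g^T H^(-1) g = 1.5473


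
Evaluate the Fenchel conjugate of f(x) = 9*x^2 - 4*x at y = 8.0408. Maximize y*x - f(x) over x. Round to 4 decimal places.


f*(y) = sup_x {y*x - a*x^2 - b*x} = sup_x {(y-b)*x - a*x^2}
FOC: (y - b) - 2a*x = 0 => x* = (y - b)/(2a)
x* = (8.0408 + 4)/(2*9) = 0.6689
f*(8.0408) = (y-b)^2/(4a) = (8.0408 + 4)^2/(4*9)
= 144.9809/36 = 4.0272


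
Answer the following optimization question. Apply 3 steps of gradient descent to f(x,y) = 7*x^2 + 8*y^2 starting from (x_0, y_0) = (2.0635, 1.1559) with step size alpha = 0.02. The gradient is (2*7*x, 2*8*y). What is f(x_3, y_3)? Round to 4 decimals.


Gradient descent on f(x,y) = 7*x^2 + 8*y^2.
Starting point: (2.0635, 1.1559), alpha = 0.02
Step 1: grad_x = 2*7*2.0635 = 28.889, grad_y = 2*8*1.1559 = 18.4944
  x_1 = 2.0635 - 0.02*28.889 = 1.4857
  y_1 = 1.1559 - 0.02*18.4944 = 0.786
Step 2: grad_x = 2*7*1.4857 = 20.8001, grad_y = 2*8*0.786 = 12.5762
  x_2 = 1.4857 - 0.02*20.8001 = 1.0697
  y_2 = 0.786 - 0.02*12.5762 = 0.5345
Step 3: grad_x = 2*7*1.0697 = 14.9761, grad_y = 2*8*0.5345 = 8.5518
  x_3 = 1.0697 - 0.02*14.9761 = 0.7702
  y_3 = 0.5345 - 0.02*8.5518 = 0.3635
f(0.7702, 0.3635) = 7*0.7702^2 + 8*0.3635^2 = 5.2092


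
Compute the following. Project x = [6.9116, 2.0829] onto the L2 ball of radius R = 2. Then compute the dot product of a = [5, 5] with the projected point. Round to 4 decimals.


Step 1: Compute ||x|| (intermediates to 6 decimals).
||x|| = sqrt(6.9116^2 + 2.0829^2) = 7.218635
Step 2: Project.
Since ||x|| > R, scale = R/||x|| = 2/7.218635 = 0.277061, proj(x) = scale * x
proj(x) = [1.914935, 0.57709]
Step 3: Dot product.
a^T * proj(x) = 5*1.914935 + 5*0.57709 = 12.4601
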